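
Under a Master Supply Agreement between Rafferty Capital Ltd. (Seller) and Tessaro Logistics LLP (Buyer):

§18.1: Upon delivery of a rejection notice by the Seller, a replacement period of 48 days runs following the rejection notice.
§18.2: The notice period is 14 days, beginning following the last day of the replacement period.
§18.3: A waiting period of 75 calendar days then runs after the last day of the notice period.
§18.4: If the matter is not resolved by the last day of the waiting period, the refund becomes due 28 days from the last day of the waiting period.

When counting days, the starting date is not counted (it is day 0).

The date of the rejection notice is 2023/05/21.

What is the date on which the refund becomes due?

Adding 48 calendar days to 2023/05/21 gives 2023/07/08, which is the last day of the replacement period.
The last day of the notice period: 14 calendar days after 2023/07/08 is 2023/07/22.
The last day of the waiting period: 2023/07/22 + 75 days = 2023/10/05.
The date on which the refund becomes due: 2023/10/05 + 28 days = 2023/11/02.

2023/11/02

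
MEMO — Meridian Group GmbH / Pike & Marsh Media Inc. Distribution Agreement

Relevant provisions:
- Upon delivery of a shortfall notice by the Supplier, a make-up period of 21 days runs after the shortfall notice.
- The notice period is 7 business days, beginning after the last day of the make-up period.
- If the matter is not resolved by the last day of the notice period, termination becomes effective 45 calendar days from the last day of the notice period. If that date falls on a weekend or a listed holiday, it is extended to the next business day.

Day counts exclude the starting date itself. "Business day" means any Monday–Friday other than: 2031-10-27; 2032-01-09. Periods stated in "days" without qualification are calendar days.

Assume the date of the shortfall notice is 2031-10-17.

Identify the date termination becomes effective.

The last day of the make-up period: 21 calendar days after 2031-10-17 is 2031-11-07.
The last day of the notice period: counting 7 business days from Friday, 2031-11-07 (Nov 10, Nov 11, Nov 12, Nov 13, Nov 14, Nov 17, Nov 18, skipping weekends) reaches Tuesday, 2031-11-18.
The date termination becomes effective: 2031-11-18 + 45 days = 2032-01-02. 2032-01-02 is a Friday and is not a listed holiday, so no roll-forward applies.

2032-01-02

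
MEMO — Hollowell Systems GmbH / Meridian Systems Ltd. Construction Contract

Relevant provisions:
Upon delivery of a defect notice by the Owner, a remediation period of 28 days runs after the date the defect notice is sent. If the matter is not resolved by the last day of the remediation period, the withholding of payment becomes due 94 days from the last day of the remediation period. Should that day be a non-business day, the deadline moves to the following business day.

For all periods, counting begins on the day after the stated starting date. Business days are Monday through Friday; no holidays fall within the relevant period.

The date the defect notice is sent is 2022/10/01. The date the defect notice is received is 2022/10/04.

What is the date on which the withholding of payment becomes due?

2023/01/31

Adding 28 calendar days to 2022/10/01 gives 2022/10/29, which is the last day of the remediation period.
The date on which the withholding of payment becomes due: 94 calendar days after 2022/10/29 is 2023/01/31. 2023/01/31 is a Tuesday, so no roll-forward applies.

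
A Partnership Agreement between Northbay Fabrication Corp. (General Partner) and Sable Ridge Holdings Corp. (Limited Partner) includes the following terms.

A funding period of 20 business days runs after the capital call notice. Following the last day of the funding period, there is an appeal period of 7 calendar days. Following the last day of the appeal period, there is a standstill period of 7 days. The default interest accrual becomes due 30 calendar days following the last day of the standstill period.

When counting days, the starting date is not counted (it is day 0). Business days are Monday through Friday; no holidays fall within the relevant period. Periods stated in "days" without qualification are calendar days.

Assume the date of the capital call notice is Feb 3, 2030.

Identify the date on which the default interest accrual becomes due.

Apr 14, 2030

The last day of the funding period: 20 business days after Sunday, Feb 3, 2030, skipping weekends — Feb 4, Feb 5, Feb 6, Feb 7, …, Feb 27, Feb 28, Mar 1 — lands on Friday, Mar 1, 2030.
The last day of the appeal period: 7 calendar days after Mar 1, 2030 is Mar 8, 2030.
The last day of the standstill period: 7 calendar days after Mar 8, 2030 is Mar 15, 2030.
Adding 30 calendar days to Mar 15, 2030 gives Apr 14, 2030, which is the date on which the default interest accrual becomes due.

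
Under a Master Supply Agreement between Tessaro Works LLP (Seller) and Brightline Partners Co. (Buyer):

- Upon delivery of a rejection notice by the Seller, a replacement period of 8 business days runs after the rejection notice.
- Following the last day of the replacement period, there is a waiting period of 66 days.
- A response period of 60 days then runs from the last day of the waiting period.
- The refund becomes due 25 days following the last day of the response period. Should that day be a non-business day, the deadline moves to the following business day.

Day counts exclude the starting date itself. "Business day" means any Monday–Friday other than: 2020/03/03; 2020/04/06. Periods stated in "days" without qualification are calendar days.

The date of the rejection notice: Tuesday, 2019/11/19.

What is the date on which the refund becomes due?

2020/04/28

From Tuesday, 2019/11/19, 8 business days (Nov 20, Nov 21, Nov 22, Nov 25, Nov 26, Nov 27, Nov 28, Nov 29, skipping weekends) brings us to Friday, 2019/11/29, which is the last day of the replacement period.
Adding 66 calendar days to 2019/11/29 gives 2020/02/03, which is the last day of the waiting period.
The last day of the response period: 60 calendar days after 2020/02/03 is 2020/04/03.
Adding 25 calendar days to 2020/04/03 gives 2020/04/28, which is the date on which the refund becomes due. 2020/04/28 is a Tuesday and is not a listed holiday, so no roll-forward applies.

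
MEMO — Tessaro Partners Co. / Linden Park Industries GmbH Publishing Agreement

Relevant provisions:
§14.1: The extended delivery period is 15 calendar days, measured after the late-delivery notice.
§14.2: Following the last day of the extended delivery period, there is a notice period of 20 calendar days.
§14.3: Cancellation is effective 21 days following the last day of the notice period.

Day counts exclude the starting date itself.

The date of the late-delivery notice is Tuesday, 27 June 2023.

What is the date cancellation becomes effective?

22 August 2023

The last day of the extended delivery period: 15 calendar days after 27 June 2023 is 12 July 2023.
The last day of the notice period: 20 calendar days after 12 July 2023 is 1 August 2023.
Adding 21 calendar days to 1 August 2023 gives 22 August 2023, which is the date cancellation becomes effective.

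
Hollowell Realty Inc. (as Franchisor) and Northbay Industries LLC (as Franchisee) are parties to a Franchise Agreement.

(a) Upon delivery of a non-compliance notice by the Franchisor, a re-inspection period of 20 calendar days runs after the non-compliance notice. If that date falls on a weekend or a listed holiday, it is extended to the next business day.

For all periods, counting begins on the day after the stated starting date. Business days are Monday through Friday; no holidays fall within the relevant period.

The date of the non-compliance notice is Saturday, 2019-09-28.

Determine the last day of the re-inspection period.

Adding 20 calendar days to 2019-09-28 gives 2019-10-18, which is the last day of the re-inspection period. 2019-10-18 is a Friday, so no roll-forward applies.

2019-10-18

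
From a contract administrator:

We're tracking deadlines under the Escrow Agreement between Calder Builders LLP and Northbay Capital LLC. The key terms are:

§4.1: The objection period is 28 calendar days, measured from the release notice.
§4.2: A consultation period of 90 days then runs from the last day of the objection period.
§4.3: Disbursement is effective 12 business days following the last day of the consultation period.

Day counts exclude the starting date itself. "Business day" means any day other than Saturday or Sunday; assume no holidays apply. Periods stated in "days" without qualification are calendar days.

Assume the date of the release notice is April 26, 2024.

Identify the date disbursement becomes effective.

September 9, 2024

The last day of the objection period: April 26, 2024 + 28 days = May 24, 2024.
Adding 90 calendar days to May 24, 2024 gives August 22, 2024, which is the last day of the consultation period.
The date disbursement becomes effective: 12 business days after Thursday, August 22, 2024, skipping weekends — Aug 23, Aug 26, Aug 27, Aug 28, …, Sep 5, Sep 6, Sep 9 — lands on Monday, September 9, 2024.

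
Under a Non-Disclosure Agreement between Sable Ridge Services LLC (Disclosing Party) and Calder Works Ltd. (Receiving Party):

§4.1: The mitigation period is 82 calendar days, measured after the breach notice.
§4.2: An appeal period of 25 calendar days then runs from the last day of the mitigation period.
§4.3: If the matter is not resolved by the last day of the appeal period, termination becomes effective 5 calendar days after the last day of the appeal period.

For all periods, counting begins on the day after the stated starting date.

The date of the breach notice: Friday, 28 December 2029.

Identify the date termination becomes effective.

19 April 2030

Adding 82 calendar days to 28 December 2029 gives 20 March 2030, which is the last day of the mitigation period.
Adding 25 calendar days to 20 March 2030 gives 14 April 2030, which is the last day of the appeal period.
The date termination becomes effective: 5 calendar days after 14 April 2030 is 19 April 2030.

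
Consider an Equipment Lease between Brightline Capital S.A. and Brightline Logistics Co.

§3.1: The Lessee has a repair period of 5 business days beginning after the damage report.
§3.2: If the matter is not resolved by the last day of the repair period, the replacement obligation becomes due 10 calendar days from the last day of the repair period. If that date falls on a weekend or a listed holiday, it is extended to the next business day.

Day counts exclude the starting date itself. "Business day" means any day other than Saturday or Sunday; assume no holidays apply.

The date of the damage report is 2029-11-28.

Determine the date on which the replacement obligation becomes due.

From Wednesday, 2029-11-28, 5 business days (Nov 29, Nov 30, Dec 3, Dec 4, Dec 5, skipping weekends) brings us to Wednesday, 2029-12-05, which is the last day of the repair period.
The date on which the replacement obligation becomes due: 2029-12-05 + 10 days = 2029-12-15. That falls on a Saturday, so it rolls to the next business day, Monday, 2029-12-17.

2029-12-17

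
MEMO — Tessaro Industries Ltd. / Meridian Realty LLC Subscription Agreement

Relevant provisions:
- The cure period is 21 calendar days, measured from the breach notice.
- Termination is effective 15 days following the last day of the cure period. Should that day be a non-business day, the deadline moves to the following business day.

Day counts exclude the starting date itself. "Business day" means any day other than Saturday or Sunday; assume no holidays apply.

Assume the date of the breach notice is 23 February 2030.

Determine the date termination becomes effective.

1 April 2030

The last day of the cure period: 23 February 2030 + 21 days = 16 March 2030.
The date termination becomes effective: 15 calendar days after 16 March 2030 is 31 March 2030. That falls on a Sunday, so it rolls to the next business day, Monday, 1 April 2030.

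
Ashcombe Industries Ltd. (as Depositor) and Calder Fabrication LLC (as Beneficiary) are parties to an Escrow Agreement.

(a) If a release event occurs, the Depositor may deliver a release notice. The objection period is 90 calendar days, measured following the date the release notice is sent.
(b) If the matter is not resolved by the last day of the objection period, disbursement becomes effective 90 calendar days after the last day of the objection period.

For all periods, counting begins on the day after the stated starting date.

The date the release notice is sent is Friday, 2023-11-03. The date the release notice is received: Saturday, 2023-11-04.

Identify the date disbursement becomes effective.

Adding 90 calendar days to 2023-11-03 gives 2024-02-01, which is the last day of the objection period.
The date disbursement becomes effective: 90 calendar days after 2024-02-01 is 2024-05-01.

2024-05-01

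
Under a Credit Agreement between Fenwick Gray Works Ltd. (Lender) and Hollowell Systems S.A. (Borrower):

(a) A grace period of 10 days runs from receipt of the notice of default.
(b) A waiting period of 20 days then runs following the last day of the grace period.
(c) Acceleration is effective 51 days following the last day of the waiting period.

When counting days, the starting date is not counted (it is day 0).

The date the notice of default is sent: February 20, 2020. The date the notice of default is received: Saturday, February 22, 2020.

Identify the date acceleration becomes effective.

May 13, 2020

Adding 10 calendar days to February 22, 2020 gives March 3, 2020, which is the last day of the grace period.
The last day of the waiting period: March 3, 2020 + 20 days = March 23, 2020.
The date acceleration becomes effective: 51 calendar days after March 23, 2020 is May 13, 2020.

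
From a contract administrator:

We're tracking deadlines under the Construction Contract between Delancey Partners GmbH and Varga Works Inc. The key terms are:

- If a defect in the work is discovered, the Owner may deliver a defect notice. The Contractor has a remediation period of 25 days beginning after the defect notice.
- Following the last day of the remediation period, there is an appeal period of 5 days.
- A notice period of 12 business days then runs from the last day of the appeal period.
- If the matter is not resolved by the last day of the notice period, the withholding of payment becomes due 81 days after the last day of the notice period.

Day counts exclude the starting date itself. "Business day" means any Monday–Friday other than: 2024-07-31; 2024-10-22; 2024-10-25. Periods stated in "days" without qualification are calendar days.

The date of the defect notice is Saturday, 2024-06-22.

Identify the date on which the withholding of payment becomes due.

The last day of the remediation period: 25 calendar days after 2024-06-22 is 2024-07-17.
Adding 5 calendar days to 2024-07-17 gives 2024-07-22, which is the last day of the appeal period.
The last day of the notice period: counting 12 business days from Monday, 2024-07-22 (Jul 23, Jul 24, Jul 25, Jul 26, …, Aug 6, Aug 7, Aug 8, skipping weekends and the listed holiday on Jul 31) reaches Thursday, 2024-08-08.
Adding 81 calendar days to 2024-08-08 gives 2024-10-28, which is the date on which the withholding of payment becomes due.

2024-10-28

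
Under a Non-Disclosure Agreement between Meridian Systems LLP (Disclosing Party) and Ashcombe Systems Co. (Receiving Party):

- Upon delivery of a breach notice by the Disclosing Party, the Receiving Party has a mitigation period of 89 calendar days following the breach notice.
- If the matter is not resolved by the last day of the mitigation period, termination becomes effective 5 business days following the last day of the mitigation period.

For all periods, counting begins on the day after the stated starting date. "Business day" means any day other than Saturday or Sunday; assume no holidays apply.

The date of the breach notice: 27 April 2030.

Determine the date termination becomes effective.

1 August 2030

The last day of the mitigation period: 89 calendar days after 27 April 2030 is 25 July 2030.
From Thursday, 25 July 2030, 5 business days (Jul 26, Jul 29, Jul 30, Jul 31, Aug 1, skipping weekends) brings us to Thursday, 1 August 2030, which is the date termination becomes effective.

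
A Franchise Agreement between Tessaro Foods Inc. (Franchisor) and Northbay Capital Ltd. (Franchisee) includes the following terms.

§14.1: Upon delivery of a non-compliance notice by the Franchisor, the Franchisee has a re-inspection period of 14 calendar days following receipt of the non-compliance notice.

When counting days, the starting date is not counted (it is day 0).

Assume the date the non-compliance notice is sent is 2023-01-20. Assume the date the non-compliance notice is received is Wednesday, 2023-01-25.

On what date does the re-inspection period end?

The last day of the re-inspection period: 14 calendar days after 2023-01-25 is 2023-02-08.

2023-02-08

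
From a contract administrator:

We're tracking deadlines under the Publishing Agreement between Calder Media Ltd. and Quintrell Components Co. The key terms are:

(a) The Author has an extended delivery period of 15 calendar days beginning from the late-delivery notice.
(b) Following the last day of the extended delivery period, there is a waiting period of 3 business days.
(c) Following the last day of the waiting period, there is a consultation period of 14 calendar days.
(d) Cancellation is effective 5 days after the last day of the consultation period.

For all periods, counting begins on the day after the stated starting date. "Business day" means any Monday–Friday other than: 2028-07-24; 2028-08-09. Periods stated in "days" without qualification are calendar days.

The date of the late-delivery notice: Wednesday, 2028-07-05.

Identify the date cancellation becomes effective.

2028-08-14

The last day of the extended delivery period: 15 calendar days after 2028-07-05 is 2028-07-20.
The last day of the waiting period: counting 3 business days from Thursday, 2028-07-20 (Jul 21, Jul 25, Jul 26, skipping weekends and the listed holiday on Jul 24) reaches Wednesday, 2028-07-26.
Adding 14 calendar days to 2028-07-26 gives 2028-08-09, which is the last day of the consultation period.
The date cancellation becomes effective: 2028-08-09 + 5 days = 2028-08-14.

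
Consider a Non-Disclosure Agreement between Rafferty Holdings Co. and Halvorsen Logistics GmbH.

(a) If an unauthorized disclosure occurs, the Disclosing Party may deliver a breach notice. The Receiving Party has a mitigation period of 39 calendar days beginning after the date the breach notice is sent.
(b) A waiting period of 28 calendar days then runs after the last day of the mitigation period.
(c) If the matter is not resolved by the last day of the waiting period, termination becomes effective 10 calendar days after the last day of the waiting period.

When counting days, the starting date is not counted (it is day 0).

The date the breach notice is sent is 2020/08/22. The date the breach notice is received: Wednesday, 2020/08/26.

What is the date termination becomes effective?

2020/11/07

Adding 39 calendar days to 2020/08/22 gives 2020/09/30, which is the last day of the mitigation period.
The last day of the waiting period: 2020/09/30 + 28 days = 2020/10/28.
The date termination becomes effective: 10 calendar days after 2020/10/28 is 2020/11/07.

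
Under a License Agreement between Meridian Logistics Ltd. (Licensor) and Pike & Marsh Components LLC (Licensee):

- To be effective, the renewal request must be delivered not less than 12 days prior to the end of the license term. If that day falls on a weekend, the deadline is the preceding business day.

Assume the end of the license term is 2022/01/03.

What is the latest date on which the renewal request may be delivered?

2022/01/03 minus 12 days is 2021/12/22. That is a Wednesday, so no adjustment is needed.

2021/12/22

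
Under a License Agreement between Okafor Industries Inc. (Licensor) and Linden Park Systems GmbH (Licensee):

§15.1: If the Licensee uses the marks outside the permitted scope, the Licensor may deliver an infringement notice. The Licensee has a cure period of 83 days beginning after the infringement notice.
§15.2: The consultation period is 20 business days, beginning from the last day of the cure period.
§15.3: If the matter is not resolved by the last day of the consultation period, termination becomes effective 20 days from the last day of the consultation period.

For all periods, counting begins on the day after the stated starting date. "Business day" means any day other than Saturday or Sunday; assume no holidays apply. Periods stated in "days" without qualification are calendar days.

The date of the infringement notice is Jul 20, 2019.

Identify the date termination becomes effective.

Nov 28, 2019

The last day of the cure period: Jul 20, 2019 + 83 days = Oct 11, 2019.
The last day of the consultation period: 20 business days after Friday, Oct 11, 2019, skipping weekends — Oct 14, Oct 15, Oct 16, Oct 17, …, Nov 6, Nov 7, Nov 8 — lands on Friday, Nov 8, 2019.
The date termination becomes effective: Nov 8, 2019 + 20 days = Nov 28, 2019.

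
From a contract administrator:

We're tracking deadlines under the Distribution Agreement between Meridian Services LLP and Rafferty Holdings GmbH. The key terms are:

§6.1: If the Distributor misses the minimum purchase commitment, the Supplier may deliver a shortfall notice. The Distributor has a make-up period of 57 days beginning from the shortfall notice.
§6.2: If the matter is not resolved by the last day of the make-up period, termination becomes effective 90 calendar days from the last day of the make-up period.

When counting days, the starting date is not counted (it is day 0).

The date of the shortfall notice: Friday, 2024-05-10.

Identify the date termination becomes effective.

The last day of the make-up period: 2024-05-10 + 57 days = 2024-07-06.
Adding 90 calendar days to 2024-07-06 gives 2024-10-04, which is the date termination becomes effective.

2024-10-04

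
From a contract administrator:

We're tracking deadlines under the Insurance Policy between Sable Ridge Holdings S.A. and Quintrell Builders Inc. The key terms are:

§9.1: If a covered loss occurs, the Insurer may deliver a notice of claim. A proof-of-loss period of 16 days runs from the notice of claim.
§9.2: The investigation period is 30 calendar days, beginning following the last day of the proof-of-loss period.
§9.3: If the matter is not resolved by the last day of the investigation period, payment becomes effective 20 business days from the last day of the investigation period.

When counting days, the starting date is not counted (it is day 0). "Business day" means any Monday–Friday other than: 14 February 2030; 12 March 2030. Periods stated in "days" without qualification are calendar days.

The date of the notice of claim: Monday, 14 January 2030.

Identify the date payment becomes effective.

1 April 2030

Adding 16 calendar days to 14 January 2030 gives 30 January 2030, which is the last day of the proof-of-loss period.
The last day of the investigation period: 30 calendar days after 30 January 2030 is 1 March 2030.
The date payment becomes effective: counting 20 business days from Friday, 1 March 2030 (Mar 4, Mar 5, Mar 6, Mar 7, …, Mar 28, Mar 29, Apr 1, skipping weekends and the listed holiday on Mar 12) reaches Monday, 1 April 2030.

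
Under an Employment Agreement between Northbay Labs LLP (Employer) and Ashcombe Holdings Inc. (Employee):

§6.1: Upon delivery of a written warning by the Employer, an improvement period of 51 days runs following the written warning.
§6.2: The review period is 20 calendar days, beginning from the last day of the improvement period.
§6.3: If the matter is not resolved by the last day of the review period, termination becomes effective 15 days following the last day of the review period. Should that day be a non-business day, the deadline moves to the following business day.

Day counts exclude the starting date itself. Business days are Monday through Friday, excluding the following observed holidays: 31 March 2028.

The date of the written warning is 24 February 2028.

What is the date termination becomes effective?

Adding 51 calendar days to 24 February 2028 gives 15 April 2028, which is the last day of the improvement period.
The last day of the review period: 20 calendar days after 15 April 2028 is 5 May 2028.
The date termination becomes effective: 5 May 2028 + 15 days = 20 May 2028. That falls on a Saturday, so it rolls to the next business day, Monday, 22 May 2028.

22 May 2028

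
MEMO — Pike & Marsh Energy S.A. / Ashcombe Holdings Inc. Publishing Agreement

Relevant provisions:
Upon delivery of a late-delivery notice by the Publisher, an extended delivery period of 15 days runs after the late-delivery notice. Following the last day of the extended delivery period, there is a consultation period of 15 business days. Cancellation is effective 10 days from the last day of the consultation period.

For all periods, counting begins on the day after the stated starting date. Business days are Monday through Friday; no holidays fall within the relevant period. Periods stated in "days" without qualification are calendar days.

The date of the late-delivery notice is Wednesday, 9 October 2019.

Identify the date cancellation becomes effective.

24 November 2019

The last day of the extended delivery period: 15 calendar days after 9 October 2019 is 24 October 2019.
The last day of the consultation period: 15 business days after Thursday, 24 October 2019, skipping weekends — Oct 25, Oct 28, Oct 29, Oct 30, …, Nov 12, Nov 13, Nov 14 — lands on Thursday, 14 November 2019.
Adding 10 calendar days to 14 November 2019 gives 24 November 2019, which is the date cancellation becomes effective.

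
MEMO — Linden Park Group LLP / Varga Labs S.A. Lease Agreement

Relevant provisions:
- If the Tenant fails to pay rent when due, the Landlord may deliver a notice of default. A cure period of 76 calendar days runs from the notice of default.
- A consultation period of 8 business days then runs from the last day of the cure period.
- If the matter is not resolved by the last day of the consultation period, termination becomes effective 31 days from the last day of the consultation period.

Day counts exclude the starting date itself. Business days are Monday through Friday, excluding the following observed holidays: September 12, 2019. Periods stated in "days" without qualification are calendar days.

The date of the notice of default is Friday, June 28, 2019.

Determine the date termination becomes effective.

October 25, 2019

The last day of the cure period: 76 calendar days after June 28, 2019 is September 12, 2019.
From Thursday, September 12, 2019, 8 business days (Sep 13, Sep 16, Sep 17, Sep 18, Sep 19, Sep 20, Sep 23, Sep 24, skipping weekends) brings us to Tuesday, September 24, 2019, which is the last day of the consultation period.
The date termination becomes effective: 31 calendar days after September 24, 2019 is October 25, 2019.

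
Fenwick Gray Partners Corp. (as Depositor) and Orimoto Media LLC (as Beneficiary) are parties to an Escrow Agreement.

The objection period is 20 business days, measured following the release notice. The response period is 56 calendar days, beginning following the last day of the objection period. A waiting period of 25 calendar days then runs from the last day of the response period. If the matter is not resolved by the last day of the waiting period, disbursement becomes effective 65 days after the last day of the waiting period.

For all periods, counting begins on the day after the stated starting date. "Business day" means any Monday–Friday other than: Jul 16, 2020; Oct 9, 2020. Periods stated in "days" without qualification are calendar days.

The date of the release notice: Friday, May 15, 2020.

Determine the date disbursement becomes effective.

The last day of the objection period: counting 20 business days from Friday, May 15, 2020 (May 18, May 19, May 20, May 21, …, Jun 10, Jun 11, Jun 12, skipping weekends) reaches Friday, Jun 12, 2020.
Adding 56 calendar days to Jun 12, 2020 gives Aug 7, 2020, which is the last day of the response period.
Adding 25 calendar days to Aug 7, 2020 gives Sep 1, 2020, which is the last day of the waiting period.
The date disbursement becomes effective: Sep 1, 2020 + 65 days = Nov 5, 2020.

Nov 5, 2020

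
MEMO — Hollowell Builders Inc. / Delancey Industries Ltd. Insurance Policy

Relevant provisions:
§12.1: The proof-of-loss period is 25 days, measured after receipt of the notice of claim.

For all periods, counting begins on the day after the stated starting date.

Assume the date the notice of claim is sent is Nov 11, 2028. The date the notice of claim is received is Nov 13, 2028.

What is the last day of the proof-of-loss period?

Dec 8, 2028

Adding 25 calendar days to Nov 13, 2028 gives Dec 8, 2028, which is the last day of the proof-of-loss period.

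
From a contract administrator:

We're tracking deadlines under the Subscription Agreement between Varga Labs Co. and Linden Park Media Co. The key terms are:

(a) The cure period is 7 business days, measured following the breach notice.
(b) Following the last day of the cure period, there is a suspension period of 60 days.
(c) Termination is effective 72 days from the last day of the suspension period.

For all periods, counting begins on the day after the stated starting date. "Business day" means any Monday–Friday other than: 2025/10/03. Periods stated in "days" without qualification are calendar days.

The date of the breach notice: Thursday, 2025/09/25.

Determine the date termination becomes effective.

The last day of the cure period: 7 business days after Thursday, 2025/09/25, skipping weekends and the listed holiday on Oct 3 — Sep 26, Sep 29, Sep 30, Oct 1, Oct 2, Oct 6, Oct 7 — lands on Tuesday, 2025/10/07.
The last day of the suspension period: 60 calendar days after 2025/10/07 is 2025/12/06.
Adding 72 calendar days to 2025/12/06 gives 2026/02/16, which is the date termination becomes effective.

2026/02/16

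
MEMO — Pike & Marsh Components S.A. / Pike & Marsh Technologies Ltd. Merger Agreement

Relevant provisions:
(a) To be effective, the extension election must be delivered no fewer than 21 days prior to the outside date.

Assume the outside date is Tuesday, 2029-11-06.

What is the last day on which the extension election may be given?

2029-10-16

Counting back 21 calendar days from 2029-11-06 gives 2029-10-16.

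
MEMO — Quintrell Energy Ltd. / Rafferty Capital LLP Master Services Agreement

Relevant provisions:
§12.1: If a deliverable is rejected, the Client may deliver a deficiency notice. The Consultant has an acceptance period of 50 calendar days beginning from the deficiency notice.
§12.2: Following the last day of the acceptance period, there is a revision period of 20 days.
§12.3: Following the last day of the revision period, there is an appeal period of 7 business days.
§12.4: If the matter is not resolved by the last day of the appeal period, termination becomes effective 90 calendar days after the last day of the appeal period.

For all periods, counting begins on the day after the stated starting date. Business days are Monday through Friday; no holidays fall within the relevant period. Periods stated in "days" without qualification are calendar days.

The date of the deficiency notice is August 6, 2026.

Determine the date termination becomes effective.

January 24, 2027

Adding 50 calendar days to August 6, 2026 gives September 25, 2026, which is the last day of the acceptance period.
Adding 20 calendar days to September 25, 2026 gives October 15, 2026, which is the last day of the revision period.
The last day of the appeal period: 7 business days after Thursday, October 15, 2026, skipping weekends — Oct 16, Oct 19, Oct 20, Oct 21, Oct 22, Oct 23, Oct 26 — lands on Monday, October 26, 2026.
Adding 90 calendar days to October 26, 2026 gives January 24, 2027, which is the date termination becomes effective.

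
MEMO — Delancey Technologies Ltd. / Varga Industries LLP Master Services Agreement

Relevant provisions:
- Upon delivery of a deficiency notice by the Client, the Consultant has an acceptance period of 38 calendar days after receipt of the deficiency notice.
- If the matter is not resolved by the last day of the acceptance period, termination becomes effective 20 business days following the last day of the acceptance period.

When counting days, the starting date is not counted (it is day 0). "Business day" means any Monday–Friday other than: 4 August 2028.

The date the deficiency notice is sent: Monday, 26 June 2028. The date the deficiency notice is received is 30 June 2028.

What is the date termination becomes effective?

Adding 38 calendar days to 30 June 2028 gives 7 August 2028, which is the last day of the acceptance period.
The date termination becomes effective: 20 business days after Monday, 7 August 2028, skipping weekends — Aug 8, Aug 9, Aug 10, Aug 11, …, Aug 31, Sep 1, Sep 4 — lands on Monday, 4 September 2028.

4 September 2028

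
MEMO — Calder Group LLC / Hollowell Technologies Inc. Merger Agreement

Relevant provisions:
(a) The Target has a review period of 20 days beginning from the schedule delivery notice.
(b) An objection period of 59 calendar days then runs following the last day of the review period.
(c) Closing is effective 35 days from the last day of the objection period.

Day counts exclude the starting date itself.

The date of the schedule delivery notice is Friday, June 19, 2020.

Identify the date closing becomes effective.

Adding 20 calendar days to June 19, 2020 gives July 9, 2020, which is the last day of the review period.
The last day of the objection period: July 9, 2020 + 59 days = September 6, 2020.
The date closing becomes effective: 35 calendar days after September 6, 2020 is October 11, 2020.

October 11, 2020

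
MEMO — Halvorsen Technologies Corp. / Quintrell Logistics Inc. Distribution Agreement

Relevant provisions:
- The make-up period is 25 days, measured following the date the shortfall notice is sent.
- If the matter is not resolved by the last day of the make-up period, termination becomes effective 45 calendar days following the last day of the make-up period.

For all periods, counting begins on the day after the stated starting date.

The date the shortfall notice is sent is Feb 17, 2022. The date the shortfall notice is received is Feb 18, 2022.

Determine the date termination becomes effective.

Apr 28, 2022

The last day of the make-up period: 25 calendar days after Feb 17, 2022 is Mar 14, 2022.
The date termination becomes effective: 45 calendar days after Mar 14, 2022 is Apr 28, 2022.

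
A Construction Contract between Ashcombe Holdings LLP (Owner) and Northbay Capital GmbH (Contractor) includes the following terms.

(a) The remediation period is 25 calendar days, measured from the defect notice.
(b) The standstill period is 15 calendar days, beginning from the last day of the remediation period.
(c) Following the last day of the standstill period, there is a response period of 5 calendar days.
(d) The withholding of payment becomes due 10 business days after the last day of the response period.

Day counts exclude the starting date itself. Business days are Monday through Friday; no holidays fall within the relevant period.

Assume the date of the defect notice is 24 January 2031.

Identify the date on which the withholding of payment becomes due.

Adding 25 calendar days to 24 January 2031 gives 18 February 2031, which is the last day of the remediation period.
The last day of the standstill period: 18 February 2031 + 15 days = 5 March 2031.
Adding 5 calendar days to 5 March 2031 gives 10 March 2031, which is the last day of the response period.
From Monday, 10 March 2031, 10 business days (Mar 11, Mar 12, Mar 13, Mar 14, Mar 17, Mar 18, Mar 19, Mar 20, Mar 21, Mar 24, skipping weekends) brings us to Monday, 24 March 2031, which is the date on which the withholding of payment becomes due.

24 March 2031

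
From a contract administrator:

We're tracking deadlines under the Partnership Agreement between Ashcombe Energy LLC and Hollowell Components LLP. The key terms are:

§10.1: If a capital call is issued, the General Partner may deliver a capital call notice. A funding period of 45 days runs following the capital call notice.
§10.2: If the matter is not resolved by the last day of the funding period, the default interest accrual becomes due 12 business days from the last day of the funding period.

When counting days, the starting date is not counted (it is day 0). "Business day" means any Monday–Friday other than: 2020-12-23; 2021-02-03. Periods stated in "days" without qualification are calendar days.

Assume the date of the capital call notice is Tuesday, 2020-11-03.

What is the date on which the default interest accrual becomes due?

2021-01-06

Adding 45 calendar days to 2020-11-03 gives 2020-12-18, which is the last day of the funding period.
The date on which the default interest accrual becomes due: 12 business days after Friday, 2020-12-18, skipping weekends and the listed holiday on Dec 23 — Dec 21, Dec 22, Dec 24, Dec 25, …, Jan 4, Jan 5, Jan 6 — lands on Wednesday, 2021-01-06.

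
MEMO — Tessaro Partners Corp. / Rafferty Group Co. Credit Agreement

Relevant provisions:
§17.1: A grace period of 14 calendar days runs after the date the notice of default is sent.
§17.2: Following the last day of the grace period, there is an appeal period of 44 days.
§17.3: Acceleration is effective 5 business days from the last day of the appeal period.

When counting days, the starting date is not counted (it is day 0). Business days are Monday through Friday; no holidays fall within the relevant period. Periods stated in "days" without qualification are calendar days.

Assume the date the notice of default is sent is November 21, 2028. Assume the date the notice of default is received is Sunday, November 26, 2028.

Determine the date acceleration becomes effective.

The last day of the grace period: 14 calendar days after November 21, 2028 is December 5, 2028.
Adding 44 calendar days to December 5, 2028 gives January 18, 2029, which is the last day of the appeal period.
The date acceleration becomes effective: 5 business days after Thursday, January 18, 2029, skipping weekends — Jan 19, Jan 22, Jan 23, Jan 24, Jan 25 — lands on Thursday, January 25, 2029.

January 25, 2029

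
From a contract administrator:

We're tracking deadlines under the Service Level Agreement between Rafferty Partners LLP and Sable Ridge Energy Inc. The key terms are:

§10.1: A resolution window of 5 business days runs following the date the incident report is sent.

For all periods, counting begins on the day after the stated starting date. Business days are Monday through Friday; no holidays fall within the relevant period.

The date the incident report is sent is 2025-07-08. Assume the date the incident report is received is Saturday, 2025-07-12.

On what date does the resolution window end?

The last day of the resolution window: 5 business days after Tuesday, 2025-07-08, skipping weekends — Jul 9, Jul 10, Jul 11, Jul 14, Jul 15 — lands on Tuesday, 2025-07-15.

2025-07-15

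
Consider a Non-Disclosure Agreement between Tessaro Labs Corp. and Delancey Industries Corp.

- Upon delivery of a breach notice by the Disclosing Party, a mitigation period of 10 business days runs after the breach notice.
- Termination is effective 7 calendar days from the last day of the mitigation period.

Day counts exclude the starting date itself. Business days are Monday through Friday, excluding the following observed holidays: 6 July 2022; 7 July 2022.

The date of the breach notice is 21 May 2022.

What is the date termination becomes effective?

The last day of the mitigation period: counting 10 business days from Saturday, 21 May 2022 (May 23, May 24, May 25, May 26, May 27, May 30, May 31, Jun 1, Jun 2, Jun 3, skipping weekends) reaches Friday, 3 June 2022.
The date termination becomes effective: 7 calendar days after 3 June 2022 is 10 June 2022.

10 June 2022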